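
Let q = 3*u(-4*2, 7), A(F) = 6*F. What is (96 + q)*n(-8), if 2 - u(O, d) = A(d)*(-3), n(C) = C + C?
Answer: -7680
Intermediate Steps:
n(C) = 2*C
u(O, d) = 2 + 18*d (u(O, d) = 2 - 6*d*(-3) = 2 - (-18)*d = 2 + 18*d)
q = 384 (q = 3*(2 + 18*7) = 3*(2 + 126) = 3*128 = 384)
(96 + q)*n(-8) = (96 + 384)*(2*(-8)) = 480*(-16) = -7680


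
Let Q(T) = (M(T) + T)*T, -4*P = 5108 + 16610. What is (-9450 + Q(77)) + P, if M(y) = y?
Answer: -6043/2 ≈ -3021.5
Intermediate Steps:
P = -10859/2 (P = -(5108 + 16610)/4 = -¼*21718 = -10859/2 ≈ -5429.5)
Q(T) = 2*T² (Q(T) = (T + T)*T = (2*T)*T = 2*T²)
(-9450 + Q(77)) + P = (-9450 + 2*77²) - 10859/2 = (-9450 + 2*5929) - 10859/2 = (-9450 + 11858) - 10859/2 = 2408 - 10859/2 = -6043/2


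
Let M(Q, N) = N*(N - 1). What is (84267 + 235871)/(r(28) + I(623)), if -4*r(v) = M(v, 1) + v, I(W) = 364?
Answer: 45734/51 ≈ 896.75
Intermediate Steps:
M(Q, N) = N*(-1 + N)
r(v) = -v/4 (r(v) = -(1*(-1 + 1) + v)/4 = -(1*0 + v)/4 = -(0 + v)/4 = -v/4)
(84267 + 235871)/(r(28) + I(623)) = (84267 + 235871)/(-¼*28 + 364) = 320138/(-7 + 364) = 320138/357 = 320138*(1/357) = 45734/51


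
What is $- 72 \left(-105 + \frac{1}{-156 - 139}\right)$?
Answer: $\frac{2230272}{295} \approx 7560.2$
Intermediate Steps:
$- 72 \left(-105 + \frac{1}{-156 - 139}\right) = - 72 \left(-105 + \frac{1}{-295}\right) = - 72 \left(-105 - \frac{1}{295}\right) = \left(-72\right) \left(- \frac{30976}{295}\right) = \frac{2230272}{295}$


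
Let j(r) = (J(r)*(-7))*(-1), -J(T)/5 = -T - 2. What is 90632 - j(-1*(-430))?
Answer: 75512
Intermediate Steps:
J(T) = 10 + 5*T (J(T) = -5*(-T - 2) = -5*(-2 - T) = 10 + 5*T)
j(r) = 70 + 35*r (j(r) = ((10 + 5*r)*(-7))*(-1) = (-70 - 35*r)*(-1) = 70 + 35*r)
90632 - j(-1*(-430)) = 90632 - (70 + 35*(-1*(-430))) = 90632 - (70 + 35*430) = 90632 - (70 + 15050) = 90632 - 1*15120 = 90632 - 15120 = 75512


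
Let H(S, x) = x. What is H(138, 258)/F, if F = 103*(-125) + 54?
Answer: -258/12821 ≈ -0.020123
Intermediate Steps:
F = -12821 (F = -12875 + 54 = -12821)
H(138, 258)/F = 258/(-12821) = 258*(-1/12821) = -258/12821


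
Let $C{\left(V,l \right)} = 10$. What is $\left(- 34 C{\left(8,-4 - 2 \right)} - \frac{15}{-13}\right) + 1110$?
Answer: $\frac{10025}{13} \approx 771.15$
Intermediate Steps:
$\left(- 34 C{\left(8,-4 - 2 \right)} - \frac{15}{-13}\right) + 1110 = \left(\left(-34\right) 10 - \frac{15}{-13}\right) + 1110 = \left(-340 - - \frac{15}{13}\right) + 1110 = \left(-340 + \frac{15}{13}\right) + 1110 = - \frac{4405}{13} + 1110 = \frac{10025}{13}$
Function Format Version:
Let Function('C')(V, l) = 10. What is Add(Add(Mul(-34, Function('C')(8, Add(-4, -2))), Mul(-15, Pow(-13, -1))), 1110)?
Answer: Rational(10025, 13) ≈ 771.15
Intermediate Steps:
Add(Add(Mul(-34, Function('C')(8, Add(-4, -2))), Mul(-15, Pow(-13, -1))), 1110) = Add(Add(Mul(-34, 10), Mul(-15, Pow(-13, -1))), 1110) = Add(Add(-340, Mul(-15, Rational(-1, 13))), 1110) = Add(Add(-340, Rational(15, 13)), 1110) = Add(Rational(-4405, 13), 1110) = Rational(10025, 13)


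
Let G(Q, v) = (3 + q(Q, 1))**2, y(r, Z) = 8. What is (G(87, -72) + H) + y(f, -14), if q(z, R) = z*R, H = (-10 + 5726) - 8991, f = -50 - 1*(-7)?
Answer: 4833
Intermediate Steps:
f = -43 (f = -50 + 7 = -43)
H = -3275 (H = 5716 - 8991 = -3275)
q(z, R) = R*z
G(Q, v) = (3 + Q)**2 (G(Q, v) = (3 + 1*Q)**2 = (3 + Q)**2)
(G(87, -72) + H) + y(f, -14) = ((3 + 87)**2 - 3275) + 8 = (90**2 - 3275) + 8 = (8100 - 3275) + 8 = 4825 + 8 = 4833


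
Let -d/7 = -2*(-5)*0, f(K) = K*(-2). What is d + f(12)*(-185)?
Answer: 4440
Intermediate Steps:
f(K) = -2*K
d = 0 (d = -7*(-2*(-5))*0 = -70*0 = -7*0 = 0)
d + f(12)*(-185) = 0 - 2*12*(-185) = 0 - 24*(-185) = 0 + 4440 = 4440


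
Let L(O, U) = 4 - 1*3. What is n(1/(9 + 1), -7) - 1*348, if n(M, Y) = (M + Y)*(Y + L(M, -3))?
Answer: -1533/5 ≈ -306.60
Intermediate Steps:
L(O, U) = 1 (L(O, U) = 4 - 3 = 1)
n(M, Y) = (1 + Y)*(M + Y) (n(M, Y) = (M + Y)*(Y + 1) = (M + Y)*(1 + Y) = (1 + Y)*(M + Y))
n(1/(9 + 1), -7) - 1*348 = (1/(9 + 1) - 7 + (-7)² - 7/(9 + 1)) - 1*348 = (1/10 - 7 + 49 - 7/10) - 348 = (⅒ - 7 + 49 + (⅒)*(-7)) - 348 = (⅒ - 7 + 49 - 7/10) - 348 = 207/5 - 348 = -1533/5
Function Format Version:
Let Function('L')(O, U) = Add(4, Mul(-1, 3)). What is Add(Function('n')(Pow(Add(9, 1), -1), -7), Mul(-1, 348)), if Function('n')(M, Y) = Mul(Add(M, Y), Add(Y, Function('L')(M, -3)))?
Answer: Rational(-1533, 5) ≈ -306.60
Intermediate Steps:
Function('L')(O, U) = 1 (Function('L')(O, U) = Add(4, -3) = 1)
Function('n')(M, Y) = Mul(Add(1, Y), Add(M, Y)) (Function('n')(M, Y) = Mul(Add(M, Y), Add(Y, 1)) = Mul(Add(M, Y), Add(1, Y)) = Mul(Add(1, Y), Add(M, Y)))
Add(Function('n')(Pow(Add(9, 1), -1), -7), Mul(-1, 348)) = Add(Add(Pow(Add(9, 1), -1), -7, Pow(-7, 2), Mul(Pow(Add(9, 1), -1), -7)), Mul(-1, 348)) = Add(Add(Pow(10, -1), -7, 49, Mul(Pow(10, -1), -7)), -348) = Add(Add(Rational(1, 10), -7, 49, Mul(Rational(1, 10), -7)), -348) = Add(Add(Rational(1, 10), -7, 49, Rational(-7, 10)), -348) = Add(Rational(207, 5), -348) = Rational(-1533, 5)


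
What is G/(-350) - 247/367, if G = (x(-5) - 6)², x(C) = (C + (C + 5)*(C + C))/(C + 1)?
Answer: -1515687/2055200 ≈ -0.73749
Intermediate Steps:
x(C) = (C + 2*C*(5 + C))/(1 + C) (x(C) = (C + (5 + C)*(2*C))/(1 + C) = (C + 2*C*(5 + C))/(1 + C))
G = 361/16 (G = (-5*(11 + 2*(-5))/(1 - 5) - 6)² = (-5*(11 - 10)/(-4) - 6)² = (-5*(-¼)*1 - 6)² = (5/4 - 6)² = (-19/4)² = 361/16 ≈ 22.563)
G/(-350) - 247/367 = (361/16)/(-350) - 247/367 = (361/16)*(-1/350) - 247*1/367 = -361/5600 - 247/367 = -1515687/2055200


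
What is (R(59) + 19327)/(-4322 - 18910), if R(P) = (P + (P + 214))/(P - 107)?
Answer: -231841/278784 ≈ -0.83162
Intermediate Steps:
R(P) = (214 + 2*P)/(-107 + P) (R(P) = (P + (214 + P))/(-107 + P) = (214 + 2*P)/(-107 + P))
(R(59) + 19327)/(-4322 - 18910) = (2*(107 + 59)/(-107 + 59) + 19327)/(-4322 - 18910) = (2*166/(-48) + 19327)/(-23232) = (2*(-1/48)*166 + 19327)*(-1/23232) = (-83/12 + 19327)*(-1/23232) = (231841/12)*(-1/23232) = -231841/278784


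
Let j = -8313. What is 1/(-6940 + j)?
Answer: -1/15253 ≈ -6.5561e-5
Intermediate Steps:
1/(-6940 + j) = 1/(-6940 - 8313) = 1/(-15253) = -1/15253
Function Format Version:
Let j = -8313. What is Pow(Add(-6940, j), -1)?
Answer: Rational(-1, 15253) ≈ -6.5561e-5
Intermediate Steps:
Pow(Add(-6940, j), -1) = Pow(Add(-6940, -8313), -1) = Pow(-15253, -1) = Rational(-1, 15253)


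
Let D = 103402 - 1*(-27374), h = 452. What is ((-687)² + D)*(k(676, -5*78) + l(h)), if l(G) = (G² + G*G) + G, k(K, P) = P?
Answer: 246323799150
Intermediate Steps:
l(G) = G + 2*G² (l(G) = (G² + G²) + G = 2*G² + G = G + 2*G²)
D = 130776 (D = 103402 + 27374 = 130776)
((-687)² + D)*(k(676, -5*78) + l(h)) = ((-687)² + 130776)*(-5*78 + 452*(1 + 2*452)) = (471969 + 130776)*(-390 + 452*(1 + 904)) = 602745*(-390 + 452*905) = 602745*(-390 + 409060) = 602745*408670 = 246323799150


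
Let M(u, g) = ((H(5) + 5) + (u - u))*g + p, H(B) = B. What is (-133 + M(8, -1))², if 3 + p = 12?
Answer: 17956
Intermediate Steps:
p = 9 (p = -3 + 12 = 9)
M(u, g) = 9 + 10*g (M(u, g) = ((5 + 5) + (u - u))*g + 9 = (10 + 0)*g + 9 = 10*g + 9 = 9 + 10*g)
(-133 + M(8, -1))² = (-133 + (9 + 10*(-1)))² = (-133 + (9 - 10))² = (-133 - 1)² = (-134)² = 17956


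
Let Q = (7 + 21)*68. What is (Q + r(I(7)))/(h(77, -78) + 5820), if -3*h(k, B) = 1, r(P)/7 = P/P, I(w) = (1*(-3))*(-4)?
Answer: 441/1343 ≈ 0.32837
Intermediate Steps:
I(w) = 12 (I(w) = -3*(-4) = 12)
r(P) = 7 (r(P) = 7*(P/P) = 7*1 = 7)
Q = 1904 (Q = 28*68 = 1904)
h(k, B) = -⅓ (h(k, B) = -⅓*1 = -⅓)
(Q + r(I(7)))/(h(77, -78) + 5820) = (1904 + 7)/(-⅓ + 5820) = 1911/(17459/3) = 1911*(3/17459) = 441/1343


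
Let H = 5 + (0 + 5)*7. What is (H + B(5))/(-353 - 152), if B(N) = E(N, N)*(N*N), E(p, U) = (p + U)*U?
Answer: -258/101 ≈ -2.5545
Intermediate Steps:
E(p, U) = U*(U + p) (E(p, U) = (U + p)*U = U*(U + p))
H = 40 (H = 5 + 5*7 = 5 + 35 = 40)
B(N) = 2*N⁴ (B(N) = (N*(N + N))*(N*N) = (N*(2*N))*N² = (2*N²)*N² = 2*N⁴)
(H + B(5))/(-353 - 152) = (40 + 2*5⁴)/(-353 - 152) = (40 + 2*625)/(-505) = (40 + 1250)*(-1/505) = 1290*(-1/505) = -258/101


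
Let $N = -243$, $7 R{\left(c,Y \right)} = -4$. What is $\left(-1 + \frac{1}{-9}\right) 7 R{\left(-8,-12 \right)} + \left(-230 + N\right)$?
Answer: $- \frac{4217}{9} \approx -468.56$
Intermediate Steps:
$R{\left(c,Y \right)} = - \frac{4}{7}$ ($R{\left(c,Y \right)} = \frac{1}{7} \left(-4\right) = - \frac{4}{7}$)
$\left(-1 + \frac{1}{-9}\right) 7 R{\left(-8,-12 \right)} + \left(-230 + N\right) = \left(-1 + \frac{1}{-9}\right) 7 \left(- \frac{4}{7}\right) - 473 = \left(-1 - \frac{1}{9}\right) 7 \left(- \frac{4}{7}\right) - 473 = \left(- \frac{10}{9}\right) 7 \left(- \frac{4}{7}\right) - 473 = \left(- \frac{70}{9}\right) \left(- \frac{4}{7}\right) - 473 = \frac{40}{9} - 473 = - \frac{4217}{9}$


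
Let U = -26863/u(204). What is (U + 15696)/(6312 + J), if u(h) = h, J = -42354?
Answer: -3175121/7352568 ≈ -0.43184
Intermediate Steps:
U = -26863/204 ≈ -131.68
(U + 15696)/(6312 + J) = (-26863/204 + 15696)/(6312 - 42354) = (3175121/204)/(-36042) = (3175121/204)*(-1/36042) = -3175121/7352568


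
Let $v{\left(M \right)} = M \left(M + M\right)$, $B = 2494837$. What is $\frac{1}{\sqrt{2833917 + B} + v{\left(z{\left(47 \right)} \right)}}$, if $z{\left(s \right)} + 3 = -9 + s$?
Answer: $\frac{1225}{336873} - \frac{\sqrt{5328754}}{673746} \approx 0.00021015$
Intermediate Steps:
$z{\left(s \right)} = -12 + s$ ($z{\left(s \right)} = -3 + \left(-9 + s\right) = -12 + s$)
$v{\left(M \right)} = 2 M^{2}$ ($v{\left(M \right)} = M 2 M = 2 M^{2}$)
$\frac{1}{\sqrt{2833917 + B} + v{\left(z{\left(47 \right)} \right)}} = \frac{1}{\sqrt{2833917 + 2494837} + 2 \left(-12 + 47\right)^{2}} = \frac{1}{\sqrt{5328754} + 2 \cdot 35^{2}} = \frac{1}{\sqrt{5328754} + 2 \cdot 1225} = \frac{1}{\sqrt{5328754} + 2450} = \frac{1}{2450 + \sqrt{5328754}}$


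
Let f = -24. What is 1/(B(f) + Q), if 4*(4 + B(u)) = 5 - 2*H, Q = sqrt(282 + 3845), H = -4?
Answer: 12/66023 + 16*sqrt(4127)/66023 ≈ 0.015750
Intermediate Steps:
Q = sqrt(4127) ≈ 64.242
B(u) = -3/4 (B(u) = -4 + (5 - 2*(-4))/4 = -4 + (5 + 8)/4 = -4 + (1/4)*13 = -4 + 13/4 = -3/4)
1/(B(f) + Q) = 1/(-3/4 + sqrt(4127))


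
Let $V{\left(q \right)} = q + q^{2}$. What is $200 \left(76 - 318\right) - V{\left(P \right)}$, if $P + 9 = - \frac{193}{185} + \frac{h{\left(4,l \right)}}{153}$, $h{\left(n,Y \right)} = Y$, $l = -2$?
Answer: $- \frac{38849739768316}{801173025} \approx -48491.0$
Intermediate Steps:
$P = - \frac{284644}{28305}$ ($P = -9 - \left(\frac{2}{153} + \frac{193}{185}\right) = -9 - \frac{29899}{28305} = - \frac{284644}{28305} \approx -10.056$)
$200 \left(76 - 318\right) - V{\left(P \right)} = 200 \left(76 - 318\right) - - \frac{284644 \left(1 - \frac{284644}{28305}\right)}{28305} = 200 \left(-242\right) - \left(- \frac{284644}{28305}\right) \left(- \frac{256339}{28305}\right) = -48400 - \frac{72965358316}{801173025} = - \frac{38849739768316}{801173025}$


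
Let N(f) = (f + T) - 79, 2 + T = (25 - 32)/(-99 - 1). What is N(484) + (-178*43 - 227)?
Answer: -747793/100 ≈ -7477.9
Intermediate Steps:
T = -193/100 (T = -2 + (25 - 32)/(-99 - 1) = -2 - 7/(-100) = -2 - 7*(-1/100) = -2 + 7/100 = -193/100 ≈ -1.9300)
N(f) = -8093/100 + f (N(f) = (f - 193/100) - 79 = (-193/100 + f) - 79 = -8093/100 + f)
N(484) + (-178*43 - 227) = (-8093/100 + 484) + (-178*43 - 227) = 40307/100 + (-7654 - 227) = 40307/100 - 7881 = -747793/100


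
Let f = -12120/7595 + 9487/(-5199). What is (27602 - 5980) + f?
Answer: 170727996653/7897281 ≈ 21619.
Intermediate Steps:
f = -27013129/7897281 (f = -12120*1/7595 + 9487*(-1/5199) = -2424/1519 - 9487/5199 = -27013129/7897281 ≈ -3.4206)
(27602 - 5980) + f = (27602 - 5980) - 27013129/7897281 = 21622 - 27013129/7897281 = 170727996653/7897281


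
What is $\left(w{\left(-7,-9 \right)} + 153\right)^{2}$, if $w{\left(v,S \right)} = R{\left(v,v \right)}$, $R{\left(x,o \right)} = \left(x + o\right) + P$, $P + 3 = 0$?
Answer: $18496$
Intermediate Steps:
$P = -3$ ($P = -3 + 0 = -3$)
$R{\left(x,o \right)} = -3 + o + x$ ($R{\left(x,o \right)} = \left(x + o\right) - 3 = \left(o + x\right) - 3 = -3 + o + x$)
$w{\left(v,S \right)} = -3 + 2 v$ ($w{\left(v,S \right)} = -3 + v + v = -3 + 2 v$)
$\left(w{\left(-7,-9 \right)} + 153\right)^{2} = \left(\left(-3 + 2 \left(-7\right)\right) + 153\right)^{2} = \left(\left(-3 - 14\right) + 153\right)^{2} = \left(-17 + 153\right)^{2} = 136^{2} = 18496$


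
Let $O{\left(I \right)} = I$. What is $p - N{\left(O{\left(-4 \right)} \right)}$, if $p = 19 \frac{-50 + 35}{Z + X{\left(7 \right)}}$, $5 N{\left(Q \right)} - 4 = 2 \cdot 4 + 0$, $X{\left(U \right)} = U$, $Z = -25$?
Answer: $\frac{403}{30} \approx 13.433$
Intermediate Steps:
$N{\left(Q \right)} = \frac{12}{5}$ ($N{\left(Q \right)} = \frac{4}{5} + \frac{2 \cdot 4 + 0}{5} = \frac{4}{5} + \frac{8 + 0}{5} = \frac{4}{5} + \frac{1}{5} \cdot 8 = \frac{4}{5} + \frac{8}{5} = \frac{12}{5}$)
$p = \frac{95}{6}$ ($p = 19 \frac{-50 + 35}{-25 + 7} = 19 \left(- \frac{15}{-18}\right) = 19 \left(\left(-15\right) \left(- \frac{1}{18}\right)\right) = 19 \cdot \frac{5}{6} = \frac{95}{6} \approx 15.833$)
$p - N{\left(O{\left(-4 \right)} \right)} = \frac{95}{6} - \frac{12}{5} = \frac{403}{30}$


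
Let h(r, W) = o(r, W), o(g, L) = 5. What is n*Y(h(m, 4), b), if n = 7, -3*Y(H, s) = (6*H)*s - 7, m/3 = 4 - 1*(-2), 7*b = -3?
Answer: 139/3 ≈ 46.333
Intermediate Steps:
b = -3/7 (b = (1/7)*(-3) = -3/7 ≈ -0.42857)
m = 18 (m = 3*(4 - 1*(-2)) = 3*(4 + 2) = 3*6 = 18)
h(r, W) = 5
Y(H, s) = 7/3 - 2*H*s (Y(H, s) = -((6*H)*s - 7)/3 = -(6*H*s - 7)/3 = -(-7 + 6*H*s)/3 = 7/3 - 2*H*s)
n*Y(h(m, 4), b) = 7*(7/3 - 2*5*(-3/7)) = 7*(7/3 + 30/7) = 7*(139/21) = 139/3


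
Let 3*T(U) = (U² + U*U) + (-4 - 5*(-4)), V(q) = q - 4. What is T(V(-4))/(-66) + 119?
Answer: 1301/11 ≈ 118.27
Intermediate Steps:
V(q) = -4 + q
T(U) = 16/3 + 2*U²/3 (T(U) = ((U² + U*U) + (-4 - 5*(-4)))/3 = ((U² + U²) + (-4 + 20))/3 = (2*U² + 16)/3 = (16 + 2*U²)/3 = 16/3 + 2*U²/3)
T(V(-4))/(-66) + 119 = (16/3 + 2*(-4 - 4)²/3)/(-66) + 119 = -(16/3 + (⅔)*(-8)²)/66 + 119 = -(16/3 + (⅔)*64)/66 + 119 = -(16/3 + 128/3)/66 + 119 = -1/66*48 + 119 = -8/11 + 119 = 1301/11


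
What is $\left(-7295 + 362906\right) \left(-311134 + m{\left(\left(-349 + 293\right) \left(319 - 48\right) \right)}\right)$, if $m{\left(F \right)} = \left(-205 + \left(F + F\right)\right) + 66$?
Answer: $-121485607875$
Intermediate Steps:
$m{\left(F \right)} = -139 + 2 F$ ($m{\left(F \right)} = \left(-205 + 2 F\right) + 66 = -139 + 2 F$)
$\left(-7295 + 362906\right) \left(-311134 + m{\left(\left(-349 + 293\right) \left(319 - 48\right) \right)}\right) = \left(-7295 + 362906\right) \left(-311134 + \left(-139 + 2 \left(-349 + 293\right) \left(319 - 48\right)\right)\right) = 355611 \left(-311134 + \left(-139 + 2 \left(\left(-56\right) 271\right)\right)\right) = 355611 \left(-311134 + \left(-139 + 2 \left(-15176\right)\right)\right) = 355611 \left(-311134 - 30491\right) = 355611 \left(-341625\right) = -121485607875$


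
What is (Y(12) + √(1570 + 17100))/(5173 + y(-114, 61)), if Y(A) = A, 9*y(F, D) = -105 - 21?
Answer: 12/5159 + √18670/5159 ≈ 0.028811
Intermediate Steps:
y(F, D) = -14 (y(F, D) = (-105 - 21)/9 = (⅑)*(-126) = -14)
(Y(12) + √(1570 + 17100))/(5173 + y(-114, 61)) = (12 + √(1570 + 17100))/(5173 - 14) = (12 + √18670)/5159 = (12 + √18670)*(1/5159) = 12/5159 + √18670/5159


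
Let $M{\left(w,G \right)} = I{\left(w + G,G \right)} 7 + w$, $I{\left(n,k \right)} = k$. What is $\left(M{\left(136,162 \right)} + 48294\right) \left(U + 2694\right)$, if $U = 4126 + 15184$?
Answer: $1090606256$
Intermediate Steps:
$M{\left(w,G \right)} = w + 7 G$ ($M{\left(w,G \right)} = G 7 + w = 7 G + w = w + 7 G$)
$U = 19310$
$\left(M{\left(136,162 \right)} + 48294\right) \left(U + 2694\right) = \left(\left(136 + 7 \cdot 162\right) + 48294\right) \left(19310 + 2694\right) = \left(\left(136 + 1134\right) + 48294\right) 22004 = \left(1270 + 48294\right) 22004 = 49564 \cdot 22004 = 1090606256$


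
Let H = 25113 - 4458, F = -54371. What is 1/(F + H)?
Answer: -1/33716 ≈ -2.9660e-5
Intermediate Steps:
H = 20655
1/(F + H) = 1/(-54371 + 20655) = 1/(-33716) = -1/33716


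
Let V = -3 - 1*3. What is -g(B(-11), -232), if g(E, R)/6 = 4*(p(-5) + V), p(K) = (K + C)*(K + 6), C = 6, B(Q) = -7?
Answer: 120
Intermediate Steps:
p(K) = (6 + K)² (p(K) = (K + 6)*(K + 6) = (6 + K)*(6 + K) = (6 + K)²)
V = -6 (V = -3 - 3 = -6)
g(E, R) = -120 (g(E, R) = 6*(4*((36 + (-5)² + 12*(-5)) - 6)) = 6*(4*((36 + 25 - 60) - 6)) = 6*(4*(1 - 6)) = 6*(4*(-5)) = 6*(-20) = -120)
-g(B(-11), -232) = -1*(-120) = 120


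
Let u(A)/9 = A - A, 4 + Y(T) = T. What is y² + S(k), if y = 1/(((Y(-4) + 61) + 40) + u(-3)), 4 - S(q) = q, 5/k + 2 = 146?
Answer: 548747/138384 ≈ 3.9654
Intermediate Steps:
Y(T) = -4 + T
u(A) = 0 (u(A) = 9*(A - A) = 9*0 = 0)
k = 5/144 (k = 5/(-2 + 146) = 5/144 ≈ 0.034722)
S(q) = 4 - q
y = 1/93 (y = 1/((((-4 - 4) + 61) + 40) + 0) = 1/(((-8 + 61) + 40) + 0) = 1/((53 + 40) + 0) = 1/(93 + 0) = 1/93 ≈ 0.010753)
y² + S(k) = (1/93)² + (4 - 1*5/144) = 1/8649 + (4 - 5/144) = 1/8649 + 571/144 = 548747/138384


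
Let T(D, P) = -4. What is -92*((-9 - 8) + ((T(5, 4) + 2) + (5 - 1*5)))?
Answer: 1748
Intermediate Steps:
-92*((-9 - 8) + ((T(5, 4) + 2) + (5 - 1*5))) = -92*((-9 - 8) + ((-4 + 2) + (5 - 1*5))) = -92*(-17 + (-2 + (5 - 5))) = -92*(-17 + (-2 + 0)) = -92*(-17 - 2) = -92*(-19) = 1748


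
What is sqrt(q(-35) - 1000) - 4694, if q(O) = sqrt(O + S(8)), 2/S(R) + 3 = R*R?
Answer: -4694 + sqrt(-3721000 + 183*I*sqrt(14457))/61 ≈ -4693.9 + 31.623*I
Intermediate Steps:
S(R) = 2/(-3 + R**2) (S(R) = 2/(-3 + R*R) = 2/(-3 + R**2))
q(O) = sqrt(2/61 + O) (q(O) = sqrt(O + 2/(-3 + 8**2)) = sqrt(O + 2/(-3 + 64)) = sqrt(O + 2/61) = sqrt(2/61 + O))
sqrt(q(-35) - 1000) - 4694 = sqrt(sqrt(122 + 3721*(-35))/61 - 1000) - 4694 = sqrt(sqrt(122 - 130235)/61 - 1000) - 4694 = sqrt(sqrt(-130113)/61 - 1000) - 4694 = sqrt((3*I*sqrt(14457))/61 - 1000) - 4694 = sqrt(3*I*sqrt(14457)/61 - 1000) - 4694 = sqrt(-1000 + 3*I*sqrt(14457)/61) - 4694 = -4694 + sqrt(-1000 + 3*I*sqrt(14457)/61)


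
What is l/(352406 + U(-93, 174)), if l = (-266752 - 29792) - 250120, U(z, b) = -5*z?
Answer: -546664/352871 ≈ -1.5492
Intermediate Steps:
l = -546664 (l = -296544 - 250120 = -546664)
l/(352406 + U(-93, 174)) = -546664/(352406 - 5*(-93)) = -546664/(352406 + 465) = -546664/352871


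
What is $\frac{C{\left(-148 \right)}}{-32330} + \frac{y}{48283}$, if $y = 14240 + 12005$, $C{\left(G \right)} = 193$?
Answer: $\frac{15833627}{29452630} \approx 0.5376$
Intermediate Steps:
$y = 26245$
$\frac{C{\left(-148 \right)}}{-32330} + \frac{y}{48283} = \frac{193}{-32330} + \frac{26245}{48283} = 193 \left(- \frac{1}{32330}\right) + 26245 \cdot \frac{1}{48283} = - \frac{193}{32330} + \frac{26245}{48283} = \frac{15833627}{29452630}$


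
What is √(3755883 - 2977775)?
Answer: 2*√194527 ≈ 882.10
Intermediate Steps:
√(3755883 - 2977775) = √778108 = 2*√194527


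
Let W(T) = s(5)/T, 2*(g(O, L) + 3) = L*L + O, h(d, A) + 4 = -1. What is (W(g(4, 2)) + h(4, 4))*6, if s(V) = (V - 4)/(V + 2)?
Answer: -204/7 ≈ -29.143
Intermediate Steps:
h(d, A) = -5 (h(d, A) = -4 - 1 = -5)
s(V) = (-4 + V)/(2 + V)
g(O, L) = -3 + O/2 + L**2/2 (g(O, L) = -3 + (L*L + O)/2 = -3 + (L**2 + O)/2 = -3 + (O + L**2)/2 = -3 + (O/2 + L**2/2) = -3 + O/2 + L**2/2)
W(T) = 1/(7*T) (W(T) = ((-4 + 5)/(2 + 5))/T = (1/7)/T = ((1/7)*1)/T = 1/(7*T))
(W(g(4, 2)) + h(4, 4))*6 = (1/(7*(-3 + (1/2)*4 + (1/2)*2**2)) - 5)*6 = (1/(7*(-3 + 2 + (1/2)*4)) - 5)*6 = (1/(7*(-3 + 2 + 2)) - 5)*6 = ((1/7)/1 - 5)*6 = ((1/7)*1 - 5)*6 = (1/7 - 5)*6 = -34/7*6 = -204/7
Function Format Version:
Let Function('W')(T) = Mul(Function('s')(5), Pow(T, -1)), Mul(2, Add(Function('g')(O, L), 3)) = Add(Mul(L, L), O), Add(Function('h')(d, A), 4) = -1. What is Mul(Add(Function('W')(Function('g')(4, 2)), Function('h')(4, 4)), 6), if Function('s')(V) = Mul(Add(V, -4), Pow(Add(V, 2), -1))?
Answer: Rational(-204, 7) ≈ -29.143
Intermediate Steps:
Function('h')(d, A) = -5 (Function('h')(d, A) = Add(-4, -1) = -5)
Function('s')(V) = Mul(Pow(Add(2, V), -1), Add(-4, V)) (Function('s')(V) = Mul(Add(-4, V), Pow(Add(2, V), -1)) = Mul(Pow(Add(2, V), -1), Add(-4, V)))
Function('g')(O, L) = Add(-3, Mul(Rational(1, 2), O), Mul(Rational(1, 2), Pow(L, 2))) (Function('g')(O, L) = Add(-3, Mul(Rational(1, 2), Add(Mul(L, L), O))) = Add(-3, Mul(Rational(1, 2), Add(Pow(L, 2), O))) = Add(-3, Mul(Rational(1, 2), Add(O, Pow(L, 2)))) = Add(-3, Add(Mul(Rational(1, 2), O), Mul(Rational(1, 2), Pow(L, 2)))) = Add(-3, Mul(Rational(1, 2), O), Mul(Rational(1, 2), Pow(L, 2))))
Function('W')(T) = Mul(Rational(1, 7), Pow(T, -1)) (Function('W')(T) = Mul(Mul(Pow(Add(2, 5), -1), Add(-4, 5)), Pow(T, -1)) = Mul(Mul(Pow(7, -1), 1), Pow(T, -1)) = Mul(Mul(Rational(1, 7), 1), Pow(T, -1)) = Mul(Rational(1, 7), Pow(T, -1)))
Mul(Add(Function('W')(Function('g')(4, 2)), Function('h')(4, 4)), 6) = Mul(Add(Mul(Rational(1, 7), Pow(Add(-3, Mul(Rational(1, 2), 4), Mul(Rational(1, 2), Pow(2, 2))), -1)), -5), 6) = Mul(Add(Mul(Rational(1, 7), Pow(Add(-3, 2, Mul(Rational(1, 2), 4)), -1)), -5), 6) = Mul(Add(Mul(Rational(1, 7), Pow(Add(-3, 2, 2), -1)), -5), 6) = Mul(Add(Mul(Rational(1, 7), Pow(1, -1)), -5), 6) = Mul(Add(Mul(Rational(1, 7), 1), -5), 6) = Mul(Add(Rational(1, 7), -5), 6) = Mul(Rational(-34, 7), 6) = Rational(-204, 7)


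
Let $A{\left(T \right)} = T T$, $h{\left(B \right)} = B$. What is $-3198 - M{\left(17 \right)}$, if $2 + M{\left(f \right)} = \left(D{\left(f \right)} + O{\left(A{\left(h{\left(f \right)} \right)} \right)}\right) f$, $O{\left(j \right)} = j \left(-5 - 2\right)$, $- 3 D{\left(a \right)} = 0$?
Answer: $31195$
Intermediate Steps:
$D{\left(a \right)} = 0$ ($D{\left(a \right)} = \left(- \frac{1}{3}\right) 0 = 0$)
$A{\left(T \right)} = T^{2}$
$O{\left(j \right)} = - 7 j$ ($O{\left(j \right)} = j \left(-7\right) = - 7 j$)
$M{\left(f \right)} = -2 - 7 f^{3}$ ($M{\left(f \right)} = -2 + \left(0 - 7 f^{2}\right) f = -2 + - 7 f^{2} f = -2 - 7 f^{3}$)
$-3198 - M{\left(17 \right)} = -3198 - \left(-2 - 7 \cdot 17^{3}\right) = -3198 - \left(-2 - 34391\right) = -3198 - -34393 = -3198 + 34393 = 31195$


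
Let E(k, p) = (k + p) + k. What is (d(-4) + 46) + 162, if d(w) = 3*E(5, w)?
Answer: 226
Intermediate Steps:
E(k, p) = p + 2*k
d(w) = 30 + 3*w (d(w) = 3*(w + 2*5) = 3*(w + 10) = 3*(10 + w) = 30 + 3*w)
(d(-4) + 46) + 162 = ((30 + 3*(-4)) + 46) + 162 = ((30 - 12) + 46) + 162 = (18 + 46) + 162 = 64 + 162 = 226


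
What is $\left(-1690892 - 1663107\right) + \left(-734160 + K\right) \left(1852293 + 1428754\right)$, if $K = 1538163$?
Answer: $2637968277142$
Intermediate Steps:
$\left(-1690892 - 1663107\right) + \left(-734160 + K\right) \left(1852293 + 1428754\right) = \left(-1690892 - 1663107\right) + \left(-734160 + 1538163\right) \left(1852293 + 1428754\right) = -3353999 + 804003 \cdot 3281047 = -3353999 + 2637971631141 = 2637968277142$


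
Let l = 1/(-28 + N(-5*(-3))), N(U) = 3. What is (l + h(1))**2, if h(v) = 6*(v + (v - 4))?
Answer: 90601/625 ≈ 144.96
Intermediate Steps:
h(v) = -24 + 12*v (h(v) = 6*(v + (-4 + v)) = 6*(-4 + 2*v) = -24 + 12*v)
l = -1/25 (l = 1/(-28 + 3) = 1/(-25) = -1/25 ≈ -0.040000)
(l + h(1))**2 = (-1/25 + (-24 + 12*1))**2 = (-1/25 + (-24 + 12))**2 = (-1/25 - 12)**2 = (-301/25)**2 = 90601/625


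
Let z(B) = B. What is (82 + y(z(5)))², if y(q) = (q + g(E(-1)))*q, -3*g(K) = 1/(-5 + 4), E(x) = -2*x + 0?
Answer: 106276/9 ≈ 11808.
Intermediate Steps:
E(x) = -2*x
g(K) = ⅓ (g(K) = -1/(3*(-5 + 4)) = -⅓/(-1) = -⅓*(-1) = ⅓)
y(q) = q*(⅓ + q) (y(q) = (q + ⅓)*q = (⅓ + q)*q = q*(⅓ + q))
(82 + y(z(5)))² = (82 + 5*(⅓ + 5))² = (82 + 5*(16/3))² = (82 + 80/3)² = (326/3)² = 106276/9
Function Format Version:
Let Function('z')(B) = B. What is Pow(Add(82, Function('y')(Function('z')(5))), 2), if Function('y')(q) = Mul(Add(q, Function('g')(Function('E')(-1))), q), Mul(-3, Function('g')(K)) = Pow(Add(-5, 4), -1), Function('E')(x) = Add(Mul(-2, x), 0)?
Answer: Rational(106276, 9) ≈ 11808.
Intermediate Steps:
Function('E')(x) = Mul(-2, x)
Function('g')(K) = Rational(1, 3) (Function('g')(K) = Mul(Rational(-1, 3), Pow(Add(-5, 4), -1)) = Mul(Rational(-1, 3), Pow(-1, -1)) = Mul(Rational(-1, 3), -1) = Rational(1, 3))
Function('y')(q) = Mul(q, Add(Rational(1, 3), q)) (Function('y')(q) = Mul(Add(q, Rational(1, 3)), q) = Mul(Add(Rational(1, 3), q), q) = Mul(q, Add(Rational(1, 3), q)))
Pow(Add(82, Function('y')(Function('z')(5))), 2) = Pow(Add(82, Mul(5, Add(Rational(1, 3), 5))), 2) = Pow(Add(82, Mul(5, Rational(16, 3))), 2) = Pow(Add(82, Rational(80, 3)), 2) = Pow(Rational(326, 3), 2) = Rational(106276, 9)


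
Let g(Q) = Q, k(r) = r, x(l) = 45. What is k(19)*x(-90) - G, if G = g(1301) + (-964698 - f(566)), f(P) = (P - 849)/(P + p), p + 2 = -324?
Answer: 231420197/240 ≈ 9.6425e+5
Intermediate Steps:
p = -326 (p = -2 - 324 = -326)
f(P) = (-849 + P)/(-326 + P) (f(P) = (P - 849)/(P - 326) = (-849 + P)/(-326 + P))
G = -231214997/240 (G = 1301 + (-964698 - (-849 + 566)/(-326 + 566)) = 1301 + (-964698 - (-283)/240) = 1301 + (-964698 - 1*(-283/240)) = 1301 + (-964698 + 283/240) = 1301 - 231527237/240 = -231214997/240 ≈ -9.6340e+5)
k(19)*x(-90) - G = 19*45 - 1*(-231214997/240) = 855 + 231214997/240 = 231420197/240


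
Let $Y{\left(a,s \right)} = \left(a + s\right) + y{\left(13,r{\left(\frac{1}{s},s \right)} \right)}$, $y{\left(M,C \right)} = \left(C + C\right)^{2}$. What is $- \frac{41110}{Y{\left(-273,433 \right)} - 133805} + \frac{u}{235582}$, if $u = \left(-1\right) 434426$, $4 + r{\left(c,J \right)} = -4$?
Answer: $- \frac{24131436847}{15712023699} \approx -1.5359$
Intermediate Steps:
$r{\left(c,J \right)} = -8$ ($r{\left(c,J \right)} = -4 - 4 = -8$)
$y{\left(M,C \right)} = 4 C^{2}$ ($y{\left(M,C \right)} = \left(2 C\right)^{2} = 4 C^{2}$)
$u = -434426$
$Y{\left(a,s \right)} = 256 + a + s$ ($Y{\left(a,s \right)} = \left(a + s\right) + 4 \left(-8\right)^{2} = \left(a + s\right) + 4 \cdot 64 = \left(a + s\right) + 256 = 256 + a + s$)
$- \frac{41110}{Y{\left(-273,433 \right)} - 133805} + \frac{u}{235582} = - \frac{41110}{\left(256 - 273 + 433\right) - 133805} - \frac{434426}{235582} = - \frac{41110}{416 - 133805} - \frac{217213}{117791} = - \frac{41110}{-133389} - \frac{217213}{117791} = \left(-41110\right) \left(- \frac{1}{133389}\right) - \frac{217213}{117791} = \frac{41110}{133389} - \frac{217213}{117791} = - \frac{24131436847}{15712023699}$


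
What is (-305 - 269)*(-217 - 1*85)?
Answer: 173348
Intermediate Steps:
(-305 - 269)*(-217 - 1*85) = -574*(-217 - 85) = -574*(-302) = 173348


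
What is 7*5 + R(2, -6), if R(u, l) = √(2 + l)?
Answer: 35 + 2*I ≈ 35.0 + 2.0*I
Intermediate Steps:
7*5 + R(2, -6) = 7*5 + √(2 - 6) = 35 + √(-4) = 35 + 2*I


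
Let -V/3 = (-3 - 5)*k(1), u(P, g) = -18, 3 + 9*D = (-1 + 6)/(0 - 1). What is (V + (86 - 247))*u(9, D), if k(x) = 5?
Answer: 738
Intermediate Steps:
D = -8/9 (D = -⅓ + ((-1 + 6)/(0 - 1))/9 = -⅓ + (5/(-1))/9 = -⅓ + (5*(-1))/9 = -⅓ + (⅑)*(-5) = -⅓ - 5/9 = -8/9 ≈ -0.88889)
V = 120 (V = -3*(-3 - 5)*5 = -(-24)*5 = -3*(-40) = 120)
(V + (86 - 247))*u(9, D) = (120 + (86 - 247))*(-18) = (120 - 161)*(-18) = -41*(-18) = 738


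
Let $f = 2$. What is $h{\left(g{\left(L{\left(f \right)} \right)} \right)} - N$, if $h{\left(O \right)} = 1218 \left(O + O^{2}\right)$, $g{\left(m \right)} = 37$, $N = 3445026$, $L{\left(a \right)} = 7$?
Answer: $-1732518$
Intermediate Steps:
$h{\left(O \right)} = 1218 O + 1218 O^{2}$
$h{\left(g{\left(L{\left(f \right)} \right)} \right)} - N = 1218 \cdot 37 \left(1 + 37\right) - 3445026 = 1218 \cdot 37 \cdot 38 - 3445026 = 1712508 - 3445026 = -1732518$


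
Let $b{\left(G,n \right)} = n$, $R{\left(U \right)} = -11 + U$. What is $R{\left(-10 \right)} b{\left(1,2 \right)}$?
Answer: $-42$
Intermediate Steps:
$R{\left(-10 \right)} b{\left(1,2 \right)} = \left(-11 - 10\right) 2 = \left(-21\right) 2 = -42$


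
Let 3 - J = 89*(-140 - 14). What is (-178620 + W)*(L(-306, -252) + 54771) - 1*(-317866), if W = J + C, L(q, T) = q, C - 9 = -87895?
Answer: -13768270739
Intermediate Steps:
C = -87886 (C = 9 - 87895 = -87886)
J = 13709 (J = 3 - 89*(-140 - 14) = 3 - 89*(-154) = 3 - 1*(-13706) = 3 + 13706 = 13709)
W = -74177 (W = 13709 - 87886 = -74177)
(-178620 + W)*(L(-306, -252) + 54771) - 1*(-317866) = (-178620 - 74177)*(-306 + 54771) - 1*(-317866) = -252797*54465 + 317866 = -13768588605 + 317866 = -13768270739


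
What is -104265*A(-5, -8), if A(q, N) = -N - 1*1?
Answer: -729855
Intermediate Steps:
A(q, N) = -1 - N (A(q, N) = -N - 1 = -1 - N)
-104265*A(-5, -8) = -104265*(-1 - 1*(-8)) = -104265*(-1 + 8) = -104265*7 = -729855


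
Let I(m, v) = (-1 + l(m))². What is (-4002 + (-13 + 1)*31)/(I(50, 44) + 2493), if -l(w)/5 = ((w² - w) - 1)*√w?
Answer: -4098986797032/7025633138445251567 + 133899075*√2/14051266276890503134 ≈ -5.8342e-7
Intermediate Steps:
l(w) = -5*√w*(-1 + w² - w) (l(w) = -5*((w² - w) - 1)*√w = -5*(-1 + w² - w)*√w = -5*√w*(-1 + w² - w))
I(m, v) = (-1 + 5*√m*(1 + m - m²))²
(-4002 + (-13 + 1)*31)/(I(50, 44) + 2493) = (-4002 + (-13 + 1)*31)/((-1 + 5*√50*(1 + 50 - 1*50²))² + 2493) = (-4002 - 12*31)/((-1 + 5*(5*√2)*(1 + 50 - 1*2500))² + 2493) = (-4002 - 372)/((-1 + 5*(5*√2)*(1 + 50 - 2500))² + 2493) = -4374/((-1 + 5*(5*√2)*(-2449))² + 2493) = -4374/((-1 - 61225*√2)² + 2493) = -4374/(2493 + (-1 - 61225*√2)²)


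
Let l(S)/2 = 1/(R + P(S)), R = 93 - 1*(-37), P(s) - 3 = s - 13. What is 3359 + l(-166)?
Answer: 77256/23 ≈ 3359.0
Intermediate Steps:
P(s) = -10 + s (P(s) = 3 + (s - 13) = 3 + (-13 + s) = -10 + s)
R = 130 (R = 93 + 37 = 130)
l(S) = 2/(120 + S) (l(S) = 2/(130 + (-10 + S)) = 2/(120 + S))
3359 + l(-166) = 3359 + 2/(120 - 166) = 3359 + 2/(-46) = 3359 + 2*(-1/46) = 3359 - 1/23 = 77256/23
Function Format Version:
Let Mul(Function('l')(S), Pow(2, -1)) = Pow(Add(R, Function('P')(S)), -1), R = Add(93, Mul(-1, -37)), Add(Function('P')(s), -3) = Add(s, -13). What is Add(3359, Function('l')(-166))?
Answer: Rational(77256, 23) ≈ 3359.0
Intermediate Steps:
Function('P')(s) = Add(-10, s) (Function('P')(s) = Add(3, Add(s, -13)) = Add(3, Add(-13, s)) = Add(-10, s))
R = 130 (R = Add(93, 37) = 130)
Function('l')(S) = Mul(2, Pow(Add(120, S), -1)) (Function('l')(S) = Mul(2, Pow(Add(130, Add(-10, S)), -1)) = Mul(2, Pow(Add(120, S), -1)))
Add(3359, Function('l')(-166)) = Add(3359, Mul(2, Pow(Add(120, -166), -1))) = Add(3359, Mul(2, Pow(-46, -1))) = Add(3359, Mul(2, Rational(-1, 46))) = Add(3359, Rational(-1, 23)) = Rational(77256, 23)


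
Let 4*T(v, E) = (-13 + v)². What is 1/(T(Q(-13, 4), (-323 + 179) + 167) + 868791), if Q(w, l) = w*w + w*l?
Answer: 1/871495 ≈ 1.1475e-6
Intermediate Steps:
Q(w, l) = w² + l*w
T(v, E) = (-13 + v)²/4
1/(T(Q(-13, 4), (-323 + 179) + 167) + 868791) = 1/((-13 - 13*(4 - 13))²/4 + 868791) = 1/((-13 - 13*(-9))²/4 + 868791) = 1/((-13 + 117)²/4 + 868791) = 1/((¼)*104² + 868791) = 1/((¼)*10816 + 868791) = 1/(2704 + 868791) = 1/871495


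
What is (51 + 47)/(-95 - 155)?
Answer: -49/125 ≈ -0.39200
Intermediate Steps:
(51 + 47)/(-95 - 155) = 98/(-250) = -1/250*98 = -49/125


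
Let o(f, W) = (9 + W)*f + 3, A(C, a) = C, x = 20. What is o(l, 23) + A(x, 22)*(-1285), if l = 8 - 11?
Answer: -25793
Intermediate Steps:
l = -3
o(f, W) = 3 + f*(9 + W) (o(f, W) = f*(9 + W) + 3 = 3 + f*(9 + W))
o(l, 23) + A(x, 22)*(-1285) = (3 + 9*(-3) + 23*(-3)) + 20*(-1285) = (3 - 27 - 69) - 25700 = -93 - 25700 = -25793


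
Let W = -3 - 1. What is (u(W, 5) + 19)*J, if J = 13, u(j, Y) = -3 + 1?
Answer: 221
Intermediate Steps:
W = -4
u(j, Y) = -2
(u(W, 5) + 19)*J = (-2 + 19)*13 = 17*13 = 221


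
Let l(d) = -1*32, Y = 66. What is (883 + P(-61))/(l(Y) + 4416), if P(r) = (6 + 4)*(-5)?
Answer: 833/4384 ≈ 0.19001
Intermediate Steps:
l(d) = -32
P(r) = -50 (P(r) = 10*(-5) = -50)
(883 + P(-61))/(l(Y) + 4416) = (883 - 50)/(-32 + 4416) = 833/4384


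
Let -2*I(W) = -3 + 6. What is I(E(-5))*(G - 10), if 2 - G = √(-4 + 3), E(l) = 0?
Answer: 12 + 3*I/2 ≈ 12.0 + 1.5*I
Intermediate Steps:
I(W) = -3/2 (I(W) = -(-3 + 6)/2 = -½*3 = -3/2)
G = 2 - I (G = 2 - √(-4 + 3) = 2 - √(-1) = 2 - I ≈ 2.0 - 1.0*I)
I(E(-5))*(G - 10) = -3*((2 - I) - 10)/2 = -3*(-8 - I)/2 = 12 + 3*I/2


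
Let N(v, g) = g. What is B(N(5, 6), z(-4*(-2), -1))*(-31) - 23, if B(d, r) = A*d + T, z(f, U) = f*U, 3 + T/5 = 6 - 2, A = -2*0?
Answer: -178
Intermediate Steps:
A = 0
T = 5 (T = -15 + 5*(6 - 2) = -15 + 5*4 = -15 + 20 = 5)
z(f, U) = U*f
B(d, r) = 5 (B(d, r) = 0*d + 5 = 0 + 5 = 5)
B(N(5, 6), z(-4*(-2), -1))*(-31) - 23 = 5*(-31) - 23 = -155 - 23 = -178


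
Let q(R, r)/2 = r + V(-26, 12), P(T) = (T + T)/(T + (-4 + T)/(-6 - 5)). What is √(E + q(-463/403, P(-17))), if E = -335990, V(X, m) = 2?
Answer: 24*I*√4018362/83 ≈ 579.64*I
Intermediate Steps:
P(T) = 2*T/(4/11 + 10*T/11) (P(T) = (2*T)/(T + (-4 + T)/(-11)) = (2*T)/(T + (-4 + T)*(-1/11)) = (2*T)/(T + (4/11 - T/11)) = (2*T)/(4/11 + 10*T/11) = 2*T/(4/11 + 10*T/11))
q(R, r) = 4 + 2*r (q(R, r) = 2*(r + 2) = 2*(2 + r) = 4 + 2*r)
√(E + q(-463/403, P(-17))) = √(-335990 + (4 + 2*(11*(-17)/(2 + 5*(-17))))) = √(-335990 + (4 + 2*(11*(-17)/(2 - 85)))) = √(-335990 + (4 + 2*(11*(-17)/(-83)))) = √(-335990 + (4 + 2*(11*(-17)*(-1/83)))) = √(-335990 + (4 + 2*(187/83))) = √(-335990 + (4 + 374/83)) = √(-335990 + 706/83) = √(-27886464/83) = 24*I*√4018362/83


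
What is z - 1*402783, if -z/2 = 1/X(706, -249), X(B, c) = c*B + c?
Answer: -70907127667/176043 ≈ -4.0278e+5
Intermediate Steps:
X(B, c) = c + B*c (X(B, c) = B*c + c = c + B*c)
z = 2/176043 (z = -2*(-1/(249*(1 + 706))) = -2/((-249*707)) = -2/(-176043) = -2*(-1/176043) = 2/176043 ≈ 1.1361e-5)
z - 1*402783 = 2/176043 - 1*402783 = 2/176043 - 402783 = -70907127667/176043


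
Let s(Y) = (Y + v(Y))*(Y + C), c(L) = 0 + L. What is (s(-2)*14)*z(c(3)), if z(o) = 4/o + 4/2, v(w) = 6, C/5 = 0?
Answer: -1120/3 ≈ -373.33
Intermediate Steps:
C = 0 (C = 5*0 = 0)
c(L) = L
z(o) = 2 + 4/o (z(o) = 4/o + 4*(½) = 4/o + 2 = 2 + 4/o)
s(Y) = Y*(6 + Y) (s(Y) = (Y + 6)*(Y + 0) = (6 + Y)*Y = Y*(6 + Y))
(s(-2)*14)*z(c(3)) = (-2*(6 - 2)*14)*(2 + 4/3) = (-2*4*14)*(2 + 4*(⅓)) = (-8*14)*(2 + 4/3) = -112*10/3 = -1120/3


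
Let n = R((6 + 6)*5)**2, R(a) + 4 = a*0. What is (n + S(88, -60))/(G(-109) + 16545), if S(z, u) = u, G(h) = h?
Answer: -11/4109 ≈ -0.0026770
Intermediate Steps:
R(a) = -4 (R(a) = -4 + a*0 = -4 + 0 = -4)
n = 16 (n = (-4)**2 = 16)
(n + S(88, -60))/(G(-109) + 16545) = (16 - 60)/(-109 + 16545) = -44/16436 = -44*1/16436 = -11/4109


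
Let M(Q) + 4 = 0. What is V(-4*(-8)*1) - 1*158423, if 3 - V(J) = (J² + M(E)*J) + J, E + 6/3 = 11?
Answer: -159348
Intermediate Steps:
E = 9 (E = -2 + 11 = 9)
M(Q) = -4 (M(Q) = -4 + 0 = -4)
V(J) = 3 - J² + 3*J (V(J) = 3 - ((J² - 4*J) + J) = 3 - (J² - 3*J) = 3 + (-J² + 3*J) = 3 - J² + 3*J)
V(-4*(-8)*1) - 1*158423 = (3 - (-4*(-8)*1)² + 3*(-4*(-8)*1)) - 1*158423 = (3 - (32*1)² + 3*(32*1)) - 158423 = (3 - 1*32² + 3*32) - 158423 = (3 - 1*1024 + 96) - 158423 = (3 - 1024 + 96) - 158423 = -925 - 158423 = -159348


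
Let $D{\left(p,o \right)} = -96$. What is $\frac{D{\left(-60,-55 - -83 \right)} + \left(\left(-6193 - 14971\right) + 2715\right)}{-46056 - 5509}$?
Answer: $\frac{3709}{10313} \approx 0.35964$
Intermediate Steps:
$\frac{D{\left(-60,-55 - -83 \right)} + \left(\left(-6193 - 14971\right) + 2715\right)}{-46056 - 5509} = \frac{-96 + \left(\left(-6193 - 14971\right) + 2715\right)}{-46056 - 5509} = \frac{-96 + \left(-21164 + 2715\right)}{-51565} = \left(-96 - 18449\right) \left(- \frac{1}{51565}\right) = \left(-18545\right) \left(- \frac{1}{51565}\right) = \frac{3709}{10313}$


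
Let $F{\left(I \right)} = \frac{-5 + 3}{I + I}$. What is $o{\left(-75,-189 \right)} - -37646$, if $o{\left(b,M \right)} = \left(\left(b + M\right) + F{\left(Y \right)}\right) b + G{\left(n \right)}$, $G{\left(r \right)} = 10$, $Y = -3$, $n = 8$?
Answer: $57431$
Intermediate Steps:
$F{\left(I \right)} = - \frac{1}{I}$ ($F{\left(I \right)} = - \frac{2}{2 I} = - 2 \frac{1}{2 I} = - \frac{1}{I}$)
$o{\left(b,M \right)} = 10 + b \left(\frac{1}{3} + M + b\right)$ ($o{\left(b,M \right)} = \left(\left(b + M\right) - \frac{1}{-3}\right) b + 10 = \left(\left(M + b\right) - - \frac{1}{3}\right) b + 10 = \left(\left(M + b\right) + \frac{1}{3}\right) b + 10 = \left(\frac{1}{3} + M + b\right) b + 10 = b \left(\frac{1}{3} + M + b\right) + 10 = 10 + b \left(\frac{1}{3} + M + b\right)$)
$o{\left(-75,-189 \right)} - -37646 = \left(10 + \left(-75\right)^{2} + \frac{1}{3} \left(-75\right) - -14175\right) - -37646 = \left(10 + 5625 - 25 + 14175\right) + 37646 = 19785 + 37646 = 57431$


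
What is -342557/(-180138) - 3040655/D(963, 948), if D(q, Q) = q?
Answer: -182469209333/57824298 ≈ -3155.6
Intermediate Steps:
-342557/(-180138) - 3040655/D(963, 948) = -342557/(-180138) - 3040655/963 = -342557*(-1/180138) - 3040655*1/963 = 342557/180138 - 3040655/963 = -182469209333/57824298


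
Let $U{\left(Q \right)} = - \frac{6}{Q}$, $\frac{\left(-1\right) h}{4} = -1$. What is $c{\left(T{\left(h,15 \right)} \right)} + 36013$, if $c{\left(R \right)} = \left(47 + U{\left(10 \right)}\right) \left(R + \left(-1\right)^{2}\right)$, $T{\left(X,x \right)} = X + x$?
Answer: $36941$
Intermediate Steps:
$h = 4$ ($h = \left(-4\right) \left(-1\right) = 4$)
$c{\left(R \right)} = \frac{232}{5} + \frac{232 R}{5}$ ($c{\left(R \right)} = \left(47 - \frac{6}{10}\right) \left(R + \left(-1\right)^{2}\right) = \left(47 - \frac{3}{5}\right) \left(R + 1\right) = \left(47 - \frac{3}{5}\right) \left(1 + R\right) = \frac{232 \left(1 + R\right)}{5} = \frac{232}{5} + \frac{232 R}{5}$)
$c{\left(T{\left(h,15 \right)} \right)} + 36013 = \left(\frac{232}{5} + \frac{232 \left(4 + 15\right)}{5}\right) + 36013 = \left(\frac{232}{5} + \frac{232}{5} \cdot 19\right) + 36013 = \left(\frac{232}{5} + \frac{4408}{5}\right) + 36013 = 928 + 36013 = 36941$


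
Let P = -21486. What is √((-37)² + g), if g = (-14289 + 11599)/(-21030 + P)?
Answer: √68742578014/7086 ≈ 37.001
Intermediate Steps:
g = 1345/21258 (g = (-14289 + 11599)/(-21030 - 21486) = -2690/(-42516) = -2690*(-1/42516) = 1345/21258 ≈ 0.063270)
√((-37)² + g) = √((-37)² + 1345/21258) = √(1369 + 1345/21258) = √(29103547/21258) = √68742578014/7086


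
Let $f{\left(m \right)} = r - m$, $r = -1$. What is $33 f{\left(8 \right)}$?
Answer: $-297$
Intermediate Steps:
$f{\left(m \right)} = -1 - m$
$33 f{\left(8 \right)} = 33 \left(-1 - 8\right) = 33 \left(-9\right) = -297$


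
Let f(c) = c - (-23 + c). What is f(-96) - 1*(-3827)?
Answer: 3850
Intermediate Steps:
f(c) = 23 (f(c) = c + (23 - c) = 23)
f(-96) - 1*(-3827) = 23 - 1*(-3827) = 23 + 3827 = 3850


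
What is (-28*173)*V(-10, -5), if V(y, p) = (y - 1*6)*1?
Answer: 77504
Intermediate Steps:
V(y, p) = -6 + y (V(y, p) = (y - 6)*1 = (-6 + y)*1 = -6 + y)
(-28*173)*V(-10, -5) = (-28*173)*(-6 - 10) = -4844*(-16) = 77504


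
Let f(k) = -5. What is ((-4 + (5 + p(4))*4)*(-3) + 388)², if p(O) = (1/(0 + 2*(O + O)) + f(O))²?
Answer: 9223369/4096 ≈ 2251.8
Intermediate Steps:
p(O) = (-5 + 1/(4*O))² (p(O) = (1/(0 + 2*(O + O)) - 5)² = (1/(0 + 2*(2*O)) - 5)² = (1/(0 + 4*O) - 5)² = (1/(4*O) - 5)² = (-5 + 1/(4*O))²)
((-4 + (5 + p(4))*4)*(-3) + 388)² = ((-4 + (5 + (1/16)*(1 - 20*4)²/4²)*4)*(-3) + 388)² = ((-4 + (5 + (1/16)*(1/16)*(1 - 80)²)*4)*(-3) + 388)² = ((-4 + (5 + (1/16)*(1/16)*(-79)²)*4)*(-3) + 388)² = ((-4 + (5 + (1/16)*(1/16)*6241)*4)*(-3) + 388)² = ((-4 + (5 + 6241/256)*4)*(-3) + 388)² = ((-4 + (7521/256)*4)*(-3) + 388)² = ((-4 + 7521/64)*(-3) + 388)² = ((7265/64)*(-3) + 388)² = (-21795/64 + 388)² = (3037/64)² = 9223369/4096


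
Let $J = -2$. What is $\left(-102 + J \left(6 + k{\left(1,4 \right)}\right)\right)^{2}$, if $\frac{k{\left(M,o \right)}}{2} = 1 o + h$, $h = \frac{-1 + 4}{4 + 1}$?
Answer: $\frac{438244}{25} \approx 17530.0$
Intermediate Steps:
$h = \frac{3}{5} \approx 0.6$
$k{\left(M,o \right)} = \frac{6}{5} + 2 o$ ($k{\left(M,o \right)} = 2 \left(1 o + \frac{3}{5}\right) = 2 \left(o + \frac{3}{5}\right) = 2 \left(\frac{3}{5} + o\right) = \frac{6}{5} + 2 o$)
$\left(-102 + J \left(6 + k{\left(1,4 \right)}\right)\right)^{2} = \left(-102 - 2 \left(6 + \left(\frac{6}{5} + 2 \cdot 4\right)\right)\right)^{2} = \left(-102 - 2 \left(6 + \left(\frac{6}{5} + 8\right)\right)\right)^{2} = \left(-102 - 2 \left(6 + \frac{46}{5}\right)\right)^{2} = \left(-102 - \frac{152}{5}\right)^{2} = \left(- \frac{662}{5}\right)^{2} = \frac{438244}{25}$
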